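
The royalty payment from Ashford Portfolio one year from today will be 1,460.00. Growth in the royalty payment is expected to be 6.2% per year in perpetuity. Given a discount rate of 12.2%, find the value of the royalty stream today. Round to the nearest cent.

24333.33

Growing perpetuity: P = D₁ / (r − g) = 1,460.0000 / (0.122 − 0.062) = 24,333.33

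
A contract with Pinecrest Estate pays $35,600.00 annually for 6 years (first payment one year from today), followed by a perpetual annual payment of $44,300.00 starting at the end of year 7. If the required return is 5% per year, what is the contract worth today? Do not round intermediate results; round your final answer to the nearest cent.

PV of 6-year annuity: $35,600.00 × [1 − (1+0.05)^−6] / 0.05 = 180694.63759
Perpetuity value at year 6: $44,300.00 / 0.05 = 886000.00000
PV of perpetuity: 886000.00000 / (1+0.05)^6 = 661146.84142
Total PV = 180694.63759 + 661146.84142 = 841841.47901

$841841.48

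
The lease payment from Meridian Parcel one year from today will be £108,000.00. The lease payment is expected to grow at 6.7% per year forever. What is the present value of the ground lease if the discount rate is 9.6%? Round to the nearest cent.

£3724137.93

Growing perpetuity: P = D₁ / (r − g) = £108,000.0000 / (0.096 − 0.067) = £3,724,137.93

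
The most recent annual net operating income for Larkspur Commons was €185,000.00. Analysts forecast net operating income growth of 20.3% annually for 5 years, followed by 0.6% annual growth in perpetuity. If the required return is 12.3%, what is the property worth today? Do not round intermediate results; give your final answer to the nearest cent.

D_1 = 222555.00000
D_2 = 267733.66500
D_3 = 322083.59900
D_4 = 387466.56959
D_5 = 466122.28322
Terminal value at year 5: TV = D_5×(1+g_2)/(r−g_2) = 468919.01692/0.117 = 4007854.84545
P_0 = D_1/(1+r)^1 + D_2/(1+r)^2 + D_3/(1+r)^3 + D_4/(1+r)^4 + D_5/(1+r)^5 + TV/(1+r)^5
    = 198178.98486 + 212296.81103 + 227420.35946 + 243621.27554 + 260976.30852 + 2243950.13995 = 3386443.87936

€3386443.88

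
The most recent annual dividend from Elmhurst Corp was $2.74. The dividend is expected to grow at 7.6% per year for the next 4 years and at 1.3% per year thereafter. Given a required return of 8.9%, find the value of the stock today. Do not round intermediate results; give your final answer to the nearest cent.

D_1 = 2.94824
D_2 = 3.17231
D_3 = 3.41340
D_4 = 3.67282
Terminal value at year 4: TV = D_4×(1+g_2)/(r−g_2) = 3.72057/0.076 = 48.95482
P_0 = D_1/(1+r)^1 + D_2/(1+r)^2 + D_3/(1+r)^3 + D_4/(1+r)^4 + TV/(1+r)^4
    = 2.70729 + 2.67497 + 2.64304 + 2.61149 + 34.80839 = 45.44519

$45.45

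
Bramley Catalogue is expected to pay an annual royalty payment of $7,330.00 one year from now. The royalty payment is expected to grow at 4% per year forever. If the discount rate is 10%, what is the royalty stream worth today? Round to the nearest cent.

$122166.67

Growing perpetuity: P = D₁ / (r − g) = $7,330.0000 / (0.1 − 0.04) = $122,166.67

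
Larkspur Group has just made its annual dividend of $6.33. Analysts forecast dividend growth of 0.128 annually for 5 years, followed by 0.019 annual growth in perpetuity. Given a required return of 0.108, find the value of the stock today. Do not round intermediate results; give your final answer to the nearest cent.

$112.66

D_1 = 7.14024
D_2 = 8.05419
D_3 = 9.08513
D_4 = 10.24802
D_5 = 11.55977
Terminal value at year 5: TV = D_5×(1+g_2)/(r−g_2) = 11.77941/0.089 = 132.35288
P_0 = D_1/(1+r)^1 + D_2/(1+r)^2 + D_3/(1+r)^3 + D_4/(1+r)^4 + D_5/(1+r)^5 + TV/(1+r)^5
    = 6.44426 + 6.56058 + 6.67900 + 6.79956 + 6.92230 + 79.25644 = 112.66215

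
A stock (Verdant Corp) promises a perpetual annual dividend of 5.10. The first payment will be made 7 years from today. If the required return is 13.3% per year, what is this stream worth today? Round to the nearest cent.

18.13

Value at end of year 6: C / r = 5.10 / 0.133 = 38.3459
Discount to today: PV = 38.3459 / (1 + 0.133)^6 = 38.3459 / 2.115336 = 18.13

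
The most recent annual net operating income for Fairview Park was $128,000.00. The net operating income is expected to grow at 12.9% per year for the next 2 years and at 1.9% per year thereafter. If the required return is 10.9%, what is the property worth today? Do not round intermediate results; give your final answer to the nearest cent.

$1764954.69

D_1 = 144512.00000
D_2 = 163154.04800
Terminal value at year 2: TV = D_2×(1+g_2)/(r−g_2) = 166253.97491/0.09 = 1847266.38791
P_0 = D_1/(1+r)^1 + D_2/(1+r)^2 + TV/(1+r)^2
    = 130308.38593 + 132658.40191 + 1501987.90607 = 1764954.69392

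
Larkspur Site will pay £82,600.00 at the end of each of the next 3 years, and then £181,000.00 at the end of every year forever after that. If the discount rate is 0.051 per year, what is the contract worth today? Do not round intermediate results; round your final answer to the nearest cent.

PV of 3-year annuity: £82,600.00 × [1 − (1+0.051)^−3] / 0.051 = 224519.45754
Perpetuity value at year 3: £181,000.00 / 0.051 = 3549019.60784
PV of perpetuity: 3549019.60784 / (1+0.051)^3 = 3057033.87159
Total PV = 224519.45754 + 3057033.87159 = 3281553.32913

£3281553.33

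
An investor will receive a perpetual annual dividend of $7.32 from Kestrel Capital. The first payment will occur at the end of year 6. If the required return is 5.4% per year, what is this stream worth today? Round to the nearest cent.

Value at end of year 5: C / r = $7.32 / 0.054 = $135.5556
Discount to today: PV = $135.5556 / (1 + 0.054)^5 = $135.5556 / 1.300778 = $104.21

$104.21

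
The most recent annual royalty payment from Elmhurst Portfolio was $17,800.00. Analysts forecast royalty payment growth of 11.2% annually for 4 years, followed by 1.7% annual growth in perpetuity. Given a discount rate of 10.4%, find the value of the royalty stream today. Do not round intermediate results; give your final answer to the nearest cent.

$286672.16

D_1 = 19793.60000
D_2 = 22010.48320
D_3 = 24475.65732
D_4 = 27216.93094
Terminal value at year 4: TV = D_4×(1+g_2)/(r−g_2) = 27679.61876/0.087 = 318156.53752
P_0 = D_1/(1+r)^1 + D_2/(1+r)^2 + D_3/(1+r)^3 + D_4/(1+r)^4 + TV/(1+r)^4
    = 17928.98551 + 18058.90569 + 18189.76733 + 18321.57724 + 214172.92010 = 286672.15586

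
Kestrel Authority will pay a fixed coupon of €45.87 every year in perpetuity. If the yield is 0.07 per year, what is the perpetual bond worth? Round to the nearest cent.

Level perpetuity: PV = C / r = €45.87 / 0.07 = €655.29

€655.29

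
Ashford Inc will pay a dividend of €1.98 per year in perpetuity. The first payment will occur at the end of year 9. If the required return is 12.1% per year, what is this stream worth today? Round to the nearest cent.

€6.56

Value at end of year 8: C / r = €1.98 / 0.121 = €16.3636
Discount to today: PV = €16.3636 / (1 + 0.121)^8 = €16.3636 / 2.493704 = €6.56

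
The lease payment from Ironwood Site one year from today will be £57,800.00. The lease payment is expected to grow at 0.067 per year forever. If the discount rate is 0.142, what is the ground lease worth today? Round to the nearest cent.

Growing perpetuity: P = D₁ / (r − g) = £57,800.0000 / (0.142 − 0.067) = £770,666.67

£770666.67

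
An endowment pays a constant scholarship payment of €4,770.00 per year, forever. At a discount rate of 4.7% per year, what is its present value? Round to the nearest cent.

€101489.36

Level perpetuity: PV = C / r = €4,770.00 / 0.047 = €101,489.36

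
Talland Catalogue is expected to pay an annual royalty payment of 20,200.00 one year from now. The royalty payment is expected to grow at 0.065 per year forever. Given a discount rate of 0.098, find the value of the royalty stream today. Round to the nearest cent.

Growing perpetuity: P = D₁ / (r − g) = 20,200.0000 / (0.098 − 0.065) = 612,121.21

612121.21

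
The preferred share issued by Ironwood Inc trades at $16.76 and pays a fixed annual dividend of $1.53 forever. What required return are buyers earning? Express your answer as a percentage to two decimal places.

P = C/r ⇒ r = C/P = $1.53/$16.76 = 0.091289

9.13%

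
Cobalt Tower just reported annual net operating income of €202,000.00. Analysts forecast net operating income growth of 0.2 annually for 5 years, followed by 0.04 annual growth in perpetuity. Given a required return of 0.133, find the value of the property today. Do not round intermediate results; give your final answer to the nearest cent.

D_1 = 242400.00000
D_2 = 290880.00000
D_3 = 349056.00000
D_4 = 418867.20000
D_5 = 502640.64000
Terminal value at year 5: TV = D_5×(1+g_2)/(r−g_2) = 522746.26560/0.093 = 5620927.58710
P_0 = D_1/(1+r)^1 + D_2/(1+r)^2 + D_3/(1+r)^3 + D_4/(1+r)^4 + D_5/(1+r)^5 + TV/(1+r)^5
    = 213945.27802 + 226596.94054 + 239996.75961 + 254188.97753 + 269220.45281 + 3010637.32173 = 4214585.73024

€4214585.73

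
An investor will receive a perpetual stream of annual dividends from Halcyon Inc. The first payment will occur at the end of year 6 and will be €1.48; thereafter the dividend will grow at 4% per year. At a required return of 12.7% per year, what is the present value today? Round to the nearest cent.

€9.36

Value at end of year 5: C₁ / (r − g) = €1.48 / (0.127 − 0.04) = €17.0115
Discount to today: PV = €17.0115 / (1 + 0.127)^5 = €17.0115 / 1.818108 = €9.36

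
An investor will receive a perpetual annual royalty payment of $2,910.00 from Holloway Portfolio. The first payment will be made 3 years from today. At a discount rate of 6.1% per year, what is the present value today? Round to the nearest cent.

Value at end of year 2: C / r = $2,910.00 / 0.061 = $47,704.9180
Discount to today: PV = $47,704.9180 / (1 + 0.061)^2 = $47,704.9180 / 1.125721 = $42,377.21

$42377.21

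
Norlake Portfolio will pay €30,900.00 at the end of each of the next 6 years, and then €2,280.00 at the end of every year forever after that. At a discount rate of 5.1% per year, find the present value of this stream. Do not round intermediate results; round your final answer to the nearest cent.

€189508.78

PV of 6-year annuity: €30,900.00 × [1 − (1+0.051)^−6] / 0.051 = 156338.55832
Perpetuity value at year 6: €2,280.00 / 0.051 = 44705.88235
PV of perpetuity: 44705.88235 / (1+0.051)^6 = 33170.22174
Total PV = 156338.55832 + 33170.22174 = 189508.78006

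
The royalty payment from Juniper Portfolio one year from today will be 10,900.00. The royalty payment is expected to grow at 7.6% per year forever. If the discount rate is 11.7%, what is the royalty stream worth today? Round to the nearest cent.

Growing perpetuity: P = D₁ / (r − g) = 10,900.0000 / (0.117 − 0.076) = 265,853.66

265853.66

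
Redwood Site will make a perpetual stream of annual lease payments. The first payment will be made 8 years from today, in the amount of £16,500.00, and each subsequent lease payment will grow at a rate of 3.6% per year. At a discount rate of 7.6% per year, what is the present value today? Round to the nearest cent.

£247023.38

Value at end of year 7: C₁ / (r − g) = £16,500.00 / (0.076 − 0.036) = £412,500.0000
Discount to today: PV = £412,500.0000 / (1 + 0.076)^7 = £412,500.0000 / 1.669882 = £247,023.38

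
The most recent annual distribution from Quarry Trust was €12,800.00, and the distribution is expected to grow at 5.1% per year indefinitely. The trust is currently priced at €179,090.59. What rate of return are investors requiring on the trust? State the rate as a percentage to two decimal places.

12.61%

D₁ = €12,800.00 × 1.051 = €13,452.8000
P = D₁/(r − g) ⇒ r = D₁/P + g = €13,452.8000/€179,090.59 + 0.051 = 0.075117 + 0.051 = 0.126117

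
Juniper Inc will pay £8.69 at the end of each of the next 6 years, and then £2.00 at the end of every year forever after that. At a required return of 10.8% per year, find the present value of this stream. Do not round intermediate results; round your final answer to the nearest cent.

£46.98

PV of 6-year annuity: £8.69 × [1 − (1+0.108)^−6] / 0.108 = 36.97616
Perpetuity value at year 6: £2.00 / 0.108 = 18.51852
PV of perpetuity: 18.51852 / (1+0.108)^6 = 10.00847
Total PV = 36.97616 + 10.00847 = 46.98463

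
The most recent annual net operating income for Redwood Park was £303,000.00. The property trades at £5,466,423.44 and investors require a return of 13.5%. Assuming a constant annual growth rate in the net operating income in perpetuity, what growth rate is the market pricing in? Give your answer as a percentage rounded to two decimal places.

P = D₀(1+g)/(r−g) ⇒ P(r−g) = D₀(1+g) ⇒ g(P+D₀) = P·r − D₀
g = (P·r − D₀)/(P + D₀) = (£5,466,423.44×0.135 − £303,000.00) / (£5,466,423.44 + £303,000.00) = 0.075392

7.54%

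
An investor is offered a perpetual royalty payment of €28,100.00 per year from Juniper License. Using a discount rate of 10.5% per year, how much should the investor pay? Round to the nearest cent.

€267619.05

Level perpetuity: PV = C / r = €28,100.00 / 0.105 = €267,619.05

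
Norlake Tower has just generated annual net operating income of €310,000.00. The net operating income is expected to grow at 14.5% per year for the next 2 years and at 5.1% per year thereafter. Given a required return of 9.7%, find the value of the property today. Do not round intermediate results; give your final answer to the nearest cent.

D_1 = 354950.00000
D_2 = 406417.75000
Terminal value at year 2: TV = D_2×(1+g_2)/(r−g_2) = 427145.05525/0.046 = 9285762.07065
P_0 = D_1/(1+r)^1 + D_2/(1+r)^2 + TV/(1+r)^2
    = 323564.26618 + 337722.04629 + 7716214.57929 = 8377500.89176

€8377500.89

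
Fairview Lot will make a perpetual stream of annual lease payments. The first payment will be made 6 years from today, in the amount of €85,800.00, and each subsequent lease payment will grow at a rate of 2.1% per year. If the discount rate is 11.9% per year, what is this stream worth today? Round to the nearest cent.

€499011.76

Value at end of year 5: C₁ / (r − g) = €85,800.00 / (0.119 − 0.021) = €875,510.2041
Discount to today: PV = €875,510.2041 / (1 + 0.119)^5 = €875,510.2041 / 1.754488 = €499,011.76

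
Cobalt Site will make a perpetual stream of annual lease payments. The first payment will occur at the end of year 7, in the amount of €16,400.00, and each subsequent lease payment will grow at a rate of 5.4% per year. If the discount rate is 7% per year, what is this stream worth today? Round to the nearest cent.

€683000.78

Value at end of year 6: C₁ / (r − g) = €16,400.00 / (0.07 − 0.054) = €1,025,000.0000
Discount to today: PV = €1,025,000.0000 / (1 + 0.07)^6 = €1,025,000.0000 / 1.500730 = €683,000.78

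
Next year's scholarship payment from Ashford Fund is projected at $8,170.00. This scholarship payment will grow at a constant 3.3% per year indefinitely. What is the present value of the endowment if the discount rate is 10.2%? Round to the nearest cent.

Growing perpetuity: P = D₁ / (r − g) = $8,170.0000 / (0.102 − 0.033) = $118,405.80

$118405.80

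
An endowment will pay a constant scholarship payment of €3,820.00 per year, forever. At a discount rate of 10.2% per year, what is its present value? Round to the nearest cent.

Level perpetuity: PV = C / r = €3,820.00 / 0.102 = €37,450.98

€37450.98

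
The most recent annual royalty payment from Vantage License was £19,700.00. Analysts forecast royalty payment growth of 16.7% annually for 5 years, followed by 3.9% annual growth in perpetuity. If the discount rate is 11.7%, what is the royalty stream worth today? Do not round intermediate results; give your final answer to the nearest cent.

D_1 = 22989.90000
D_2 = 26829.21330
D_3 = 31309.69192
D_4 = 36538.41047
D_5 = 42640.32502
Terminal value at year 5: TV = D_5×(1+g_2)/(r−g_2) = 44303.29770/0.078 = 567990.99611
P_0 = D_1/(1+r)^1 + D_2/(1+r)^2 + D_3/(1+r)^3 + D_4/(1+r)^4 + D_5/(1+r)^5 + TV/(1+r)^5
    = 20581.82632 + 21503.12562 + 22465.66481 + 23471.28992 + 24521.92957 + 326644.67727 = 439188.51351

£439188.51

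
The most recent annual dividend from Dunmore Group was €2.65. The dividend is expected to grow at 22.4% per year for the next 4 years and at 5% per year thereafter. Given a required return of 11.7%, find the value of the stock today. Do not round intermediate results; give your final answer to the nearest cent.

D_1 = 3.24360
D_2 = 3.97017
D_3 = 4.85948
D_4 = 5.94801
Terminal value at year 4: TV = D_4×(1+g_2)/(r−g_2) = 6.24541/0.067 = 93.21505
P_0 = D_1/(1+r)^1 + D_2/(1+r)^2 + D_3/(1+r)^3 + D_4/(1+r)^4 + TV/(1+r)^4
    = 2.90385 + 3.18202 + 3.48683 + 3.82084 + 59.87884 = 73.27237

€73.27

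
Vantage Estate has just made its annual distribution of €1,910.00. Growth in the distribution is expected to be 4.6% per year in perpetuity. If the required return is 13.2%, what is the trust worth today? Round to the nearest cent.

€23230.93

D₁ = D₀ × (1 + g) = €1,910.00 × 1.046 = €1,997.8600
Growing perpetuity: P = D₁ / (r − g) = €1,997.8600 / (0.132 − 0.046) = €23,230.93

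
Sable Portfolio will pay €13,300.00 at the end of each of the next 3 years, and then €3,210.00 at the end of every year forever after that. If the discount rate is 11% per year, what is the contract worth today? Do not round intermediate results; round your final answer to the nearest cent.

€53838.90

PV of 3-year annuity: €13,300.00 × [1 − (1+0.11)^−3] / 0.11 = 32501.40572
Perpetuity value at year 3: €3,210.00 / 0.11 = 29181.81818
PV of perpetuity: 29181.81818 / (1+0.11)^3 = 21337.49395
Total PV = 32501.40572 + 21337.49395 = 53838.89966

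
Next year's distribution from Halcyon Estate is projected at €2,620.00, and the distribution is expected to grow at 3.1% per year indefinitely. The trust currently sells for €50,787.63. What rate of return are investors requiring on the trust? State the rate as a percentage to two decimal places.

8.26%

P = D₁/(r − g) ⇒ r = D₁/P + g = €2,620.0000/€50,787.63 + 0.031 = 0.051587 + 0.031 = 0.082587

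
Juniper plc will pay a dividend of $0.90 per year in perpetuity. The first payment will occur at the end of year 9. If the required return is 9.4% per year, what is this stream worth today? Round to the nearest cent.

Value at end of year 8: C / r = $0.90 / 0.094 = $9.5745
Discount to today: PV = $9.5745 / (1 + 0.094)^8 = $9.5745 / 2.051817 = $4.67

$4.67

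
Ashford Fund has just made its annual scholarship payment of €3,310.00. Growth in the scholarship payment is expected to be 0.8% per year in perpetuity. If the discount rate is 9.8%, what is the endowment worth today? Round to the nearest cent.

€37072.00

D₁ = D₀ × (1 + g) = €3,310.00 × 1.008 = €3,336.4800
Growing perpetuity: P = D₁ / (r − g) = €3,336.4800 / (0.098 − 0.008) = €37,072.00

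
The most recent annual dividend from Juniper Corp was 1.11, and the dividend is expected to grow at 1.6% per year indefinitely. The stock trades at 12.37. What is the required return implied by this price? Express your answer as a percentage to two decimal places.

10.72%

D₁ = 1.11 × 1.016 = 1.1278
P = D₁/(r − g) ⇒ r = D₁/P + g = 1.1278/12.37 + 0.016 = 0.091169 + 0.016 = 0.107169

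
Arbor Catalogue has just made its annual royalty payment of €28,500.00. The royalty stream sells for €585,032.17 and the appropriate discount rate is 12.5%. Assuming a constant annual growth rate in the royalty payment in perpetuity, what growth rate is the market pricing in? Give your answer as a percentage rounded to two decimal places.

7.27%

P = D₀(1+g)/(r−g) ⇒ P(r−g) = D₀(1+g) ⇒ g(P+D₀) = P·r − D₀
g = (P·r − D₀)/(P + D₀) = (€585,032.17×0.125 − €28,500.00) / (€585,032.17 + €28,500.00) = 0.072741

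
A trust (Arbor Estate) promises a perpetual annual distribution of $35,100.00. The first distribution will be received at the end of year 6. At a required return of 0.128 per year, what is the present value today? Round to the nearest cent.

Value at end of year 5: C / r = $35,100.00 / 0.128 = $274,218.7500
Discount to today: PV = $274,218.7500 / (1 + 0.128)^5 = $274,218.7500 / 1.826188 = $150,159.10

$150159.10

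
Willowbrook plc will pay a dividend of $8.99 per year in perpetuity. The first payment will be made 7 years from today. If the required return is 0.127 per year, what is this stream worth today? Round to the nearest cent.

Value at end of year 6: C / r = $8.99 / 0.127 = $70.7874
Discount to today: PV = $70.7874 / (1 + 0.127)^6 = $70.7874 / 2.049007 = $34.55

$34.55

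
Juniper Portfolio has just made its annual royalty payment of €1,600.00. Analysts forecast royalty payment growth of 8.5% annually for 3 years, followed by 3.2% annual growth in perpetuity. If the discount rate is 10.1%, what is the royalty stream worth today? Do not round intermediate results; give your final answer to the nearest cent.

D_1 = 1736.00000
D_2 = 1883.56000
D_3 = 2043.66260
Terminal value at year 3: TV = D_3×(1+g_2)/(r−g_2) = 2109.05980/0.069 = 30566.08410
P_0 = D_1/(1+r)^1 + D_2/(1+r)^2 + D_3/(1+r)^3 + TV/(1+r)^3
    = 1576.74841 + 1553.83472 + 1531.25401 + 22902.23396 = 27564.07110

€27564.07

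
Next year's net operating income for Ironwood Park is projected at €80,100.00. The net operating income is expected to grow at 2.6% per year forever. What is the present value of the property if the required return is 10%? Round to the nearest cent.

€1082432.43

Growing perpetuity: P = D₁ / (r − g) = €80,100.0000 / (0.1 − 0.026) = €1,082,432.43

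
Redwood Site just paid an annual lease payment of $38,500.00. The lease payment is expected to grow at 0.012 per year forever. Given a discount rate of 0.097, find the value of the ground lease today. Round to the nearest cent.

$458376.47

D₁ = D₀ × (1 + g) = $38,500.00 × 1.012 = $38,962.0000
Growing perpetuity: P = D₁ / (r − g) = $38,962.0000 / (0.097 − 0.012) = $458,376.47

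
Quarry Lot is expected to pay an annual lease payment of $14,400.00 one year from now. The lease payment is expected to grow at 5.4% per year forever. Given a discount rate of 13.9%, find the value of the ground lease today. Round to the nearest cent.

Growing perpetuity: P = D₁ / (r − g) = $14,400.0000 / (0.139 − 0.054) = $169,411.76

$169411.76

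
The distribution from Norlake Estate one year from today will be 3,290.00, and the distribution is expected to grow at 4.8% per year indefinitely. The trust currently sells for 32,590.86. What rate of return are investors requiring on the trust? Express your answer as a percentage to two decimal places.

14.89%

P = D₁/(r − g) ⇒ r = D₁/P + g = 3,290.0000/32,590.86 + 0.048 = 0.100949 + 0.048 = 0.148949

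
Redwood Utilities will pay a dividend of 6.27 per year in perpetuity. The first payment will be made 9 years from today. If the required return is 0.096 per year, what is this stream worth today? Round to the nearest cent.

31.37

Value at end of year 8: C / r = 6.27 / 0.096 = 65.3125
Discount to today: PV = 65.3125 / (1 + 0.096)^8 = 65.3125 / 2.082018 = 31.37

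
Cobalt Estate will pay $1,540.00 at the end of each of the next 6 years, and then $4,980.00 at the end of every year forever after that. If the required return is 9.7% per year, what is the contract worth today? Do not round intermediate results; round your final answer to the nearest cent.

$36225.47

PV of 6-year annuity: $1,540.00 × [1 − (1+0.097)^−6] / 0.097 = 6766.48072
Perpetuity value at year 6: $4,980.00 / 0.097 = 51340.20619
PV of perpetuity: 51340.20619 / (1+0.097)^6 = 29458.98932
Total PV = 6766.48072 + 29458.98932 = 36225.47004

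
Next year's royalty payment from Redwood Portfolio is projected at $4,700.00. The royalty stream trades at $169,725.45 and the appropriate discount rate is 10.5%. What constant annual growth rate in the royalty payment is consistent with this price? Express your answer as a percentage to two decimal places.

P = D₁/(r−g) ⇒ g = r − D₁/P = 0.105 − $4,700.00/$169,725.45 = 0.077308

7.73%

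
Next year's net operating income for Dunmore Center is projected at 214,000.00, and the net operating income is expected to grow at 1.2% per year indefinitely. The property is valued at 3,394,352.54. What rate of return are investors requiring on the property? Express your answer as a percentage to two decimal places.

P = D₁/(r − g) ⇒ r = D₁/P + g = 214,000.0000/3,394,352.54 + 0.012 = 0.063046 + 0.012 = 0.075046

7.50%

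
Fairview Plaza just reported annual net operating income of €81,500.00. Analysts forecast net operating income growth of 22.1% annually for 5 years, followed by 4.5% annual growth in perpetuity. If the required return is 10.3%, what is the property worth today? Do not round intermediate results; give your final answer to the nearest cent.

D_1 = 99511.50000
D_2 = 121503.54150
D_3 = 148355.82417
D_4 = 181142.46131
D_5 = 221174.94526
Terminal value at year 5: TV = D_5×(1+g_2)/(r−g_2) = 231127.81780/0.058 = 3984962.37587
P_0 = D_1/(1+r)^1 + D_2/(1+r)^2 + D_3/(1+r)^3 + D_4/(1+r)^4 + D_5/(1+r)^5 + TV/(1+r)^5
    = 90218.94832 + 99870.65812 + 110554.91710 + 122382.18837 + 135474.75250 + 2440881.31656 = 2999382.78098

€2999382.78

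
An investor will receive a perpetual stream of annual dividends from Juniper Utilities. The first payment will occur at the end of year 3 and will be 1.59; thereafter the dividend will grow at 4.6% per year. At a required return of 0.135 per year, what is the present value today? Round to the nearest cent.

13.87

Value at end of year 2: C₁ / (r − g) = 1.59 / (0.135 − 0.046) = 17.8652
Discount to today: PV = 17.8652 / (1 + 0.135)^2 = 17.8652 / 1.288225 = 13.87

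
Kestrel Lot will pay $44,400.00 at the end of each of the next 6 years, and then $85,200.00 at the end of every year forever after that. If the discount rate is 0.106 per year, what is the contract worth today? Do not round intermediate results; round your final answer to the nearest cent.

PV of 6-year annuity: $44,400.00 × [1 − (1+0.106)^−6] / 0.106 = 190020.33462
Perpetuity value at year 6: $85,200.00 / 0.106 = 803773.58491
PV of perpetuity: 803773.58491 / (1+0.106)^6 = 439139.96981
Total PV = 190020.33462 + 439139.96981 = 629160.30444

$629160.30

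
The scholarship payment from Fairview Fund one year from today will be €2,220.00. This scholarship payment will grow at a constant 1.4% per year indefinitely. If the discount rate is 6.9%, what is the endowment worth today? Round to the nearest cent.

Growing perpetuity: P = D₁ / (r − g) = €2,220.0000 / (0.069 − 0.014) = €40,363.64

€40363.64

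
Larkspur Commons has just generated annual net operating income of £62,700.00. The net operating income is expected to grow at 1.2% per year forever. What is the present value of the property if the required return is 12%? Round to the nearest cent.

D₁ = D₀ × (1 + g) = £62,700.00 × 1.012 = £63,452.4000
Growing perpetuity: P = D₁ / (r − g) = £63,452.4000 / (0.12 − 0.012) = £587,522.22

£587522.22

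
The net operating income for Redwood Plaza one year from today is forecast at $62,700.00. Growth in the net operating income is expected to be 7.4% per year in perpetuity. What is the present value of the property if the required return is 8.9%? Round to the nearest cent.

Growing perpetuity: P = D₁ / (r − g) = $62,700.0000 / (0.089 − 0.074) = $4,180,000.00

$4180000.00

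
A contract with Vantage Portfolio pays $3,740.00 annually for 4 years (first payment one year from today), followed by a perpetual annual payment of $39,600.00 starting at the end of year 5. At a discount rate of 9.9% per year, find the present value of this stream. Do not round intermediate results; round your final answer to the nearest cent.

PV of 4-year annuity: $3,740.00 × [1 − (1+0.099)^−4] / 0.099 = 11881.00550
Perpetuity value at year 4: $39,600.00 / 0.099 = 400000.00000
PV of perpetuity: 400000.00000 / (1+0.099)^4 = 274201.11827
Total PV = 11881.00550 + 274201.11827 = 286082.12377

$286082.12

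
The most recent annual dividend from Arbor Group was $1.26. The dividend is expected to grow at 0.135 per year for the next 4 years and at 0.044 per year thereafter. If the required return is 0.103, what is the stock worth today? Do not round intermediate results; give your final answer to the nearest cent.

$30.41

D_1 = 1.43010
D_2 = 1.62316
D_3 = 1.84229
D_4 = 2.09100
Terminal value at year 4: TV = D_4×(1+g_2)/(r−g_2) = 2.18300/0.059 = 37.00006
P_0 = D_1/(1+r)^1 + D_2/(1+r)^2 + D_3/(1+r)^3 + D_4/(1+r)^4 + TV/(1+r)^4
    = 1.29655 + 1.33417 + 1.37288 + 1.41271 + 24.99772 = 30.41403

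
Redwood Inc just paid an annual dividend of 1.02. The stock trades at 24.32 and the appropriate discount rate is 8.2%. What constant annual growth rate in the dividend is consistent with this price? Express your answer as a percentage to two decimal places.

P = D₀(1+g)/(r−g) ⇒ P(r−g) = D₀(1+g) ⇒ g(P+D₀) = P·r − D₀
g = (P·r − D₀)/(P + D₀) = (24.32×0.082 − 1.02) / (24.32 + 1.02) = 0.038447

3.84%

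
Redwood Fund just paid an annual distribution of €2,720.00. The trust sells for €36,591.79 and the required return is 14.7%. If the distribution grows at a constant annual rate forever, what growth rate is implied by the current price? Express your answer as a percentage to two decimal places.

6.76%

P = D₀(1+g)/(r−g) ⇒ P(r−g) = D₀(1+g) ⇒ g(P+D₀) = P·r − D₀
g = (P·r − D₀)/(P + D₀) = (€36,591.79×0.147 − €2,720.00) / (€36,591.79 + €2,720.00) = 0.067639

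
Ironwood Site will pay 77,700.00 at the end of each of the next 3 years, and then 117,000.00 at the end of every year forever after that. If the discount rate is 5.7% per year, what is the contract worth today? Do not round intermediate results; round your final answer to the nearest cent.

1946996.40

PV of 3-year annuity: 77,700.00 × [1 − (1+0.057)^−3] / 0.057 = 208851.23529
Perpetuity value at year 3: 117,000.00 / 0.057 = 2052631.57895
PV of perpetuity: 2052631.57895 / (1+0.057)^3 = 1738145.16288
Total PV = 208851.23529 + 1738145.16288 = 1946996.39816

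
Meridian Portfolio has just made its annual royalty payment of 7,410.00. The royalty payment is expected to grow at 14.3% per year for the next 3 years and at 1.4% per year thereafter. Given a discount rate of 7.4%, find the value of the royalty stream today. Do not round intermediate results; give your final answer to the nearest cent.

176159.85

D_1 = 8469.63000
D_2 = 9680.78709
D_3 = 11065.13964
Terminal value at year 3: TV = D_3×(1+g_2)/(r−g_2) = 11220.05160/0.06 = 187000.85998
P_0 = D_1/(1+r)^1 + D_2/(1+r)^2 + D_3/(1+r)^3 + TV/(1+r)^3
    = 7886.06145 + 8392.70786 + 8931.90417 + 150949.18053 = 176159.85402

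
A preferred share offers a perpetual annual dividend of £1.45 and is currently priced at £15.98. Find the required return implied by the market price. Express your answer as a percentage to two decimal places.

9.07%

P = C/r ⇒ r = C/P = £1.45/£15.98 = 0.090738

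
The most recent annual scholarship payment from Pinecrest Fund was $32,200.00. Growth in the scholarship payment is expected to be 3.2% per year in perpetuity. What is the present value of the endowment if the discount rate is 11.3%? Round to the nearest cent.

D₁ = D₀ × (1 + g) = $32,200.00 × 1.032 = $33,230.4000
Growing perpetuity: P = D₁ / (r − g) = $33,230.4000 / (0.113 − 0.032) = $410,251.85

$410251.85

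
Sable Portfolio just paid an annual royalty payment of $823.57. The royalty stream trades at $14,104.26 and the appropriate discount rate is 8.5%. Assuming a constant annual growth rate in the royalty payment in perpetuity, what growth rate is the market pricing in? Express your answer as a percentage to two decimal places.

2.51%

P = D₀(1+g)/(r−g) ⇒ P(r−g) = D₀(1+g) ⇒ g(P+D₀) = P·r − D₀
g = (P·r − D₀)/(P + D₀) = ($14,104.26×0.085 − $823.57) / ($14,104.26 + $823.57) = 0.025140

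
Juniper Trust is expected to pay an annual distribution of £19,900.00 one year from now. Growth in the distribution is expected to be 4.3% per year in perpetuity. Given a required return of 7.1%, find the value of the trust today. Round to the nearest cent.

£710714.29

Growing perpetuity: P = D₁ / (r − g) = £19,900.0000 / (0.071 − 0.043) = £710,714.29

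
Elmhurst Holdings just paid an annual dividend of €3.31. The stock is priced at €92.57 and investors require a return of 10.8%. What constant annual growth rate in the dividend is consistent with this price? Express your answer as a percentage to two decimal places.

6.97%

P = D₀(1+g)/(r−g) ⇒ P(r−g) = D₀(1+g) ⇒ g(P+D₀) = P·r − D₀
g = (P·r − D₀)/(P + D₀) = (€92.57×0.108 − €3.31) / (€92.57 + €3.31) = 0.069749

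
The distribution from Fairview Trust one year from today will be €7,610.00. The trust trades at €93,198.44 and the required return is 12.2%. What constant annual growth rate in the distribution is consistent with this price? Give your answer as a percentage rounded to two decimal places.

4.03%

P = D₁/(r−g) ⇒ g = r − D₁/P = 0.122 − €7,610.00/€93,198.44 = 0.040346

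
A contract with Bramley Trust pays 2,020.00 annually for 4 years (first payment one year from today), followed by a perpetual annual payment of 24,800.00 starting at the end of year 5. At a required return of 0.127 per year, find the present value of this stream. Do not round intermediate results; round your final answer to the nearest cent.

PV of 4-year annuity: 2,020.00 × [1 − (1+0.127)^−4] / 0.127 = 6046.07781
Perpetuity value at year 4: 24,800.00 / 0.127 = 195275.59055
PV of perpetuity: 195275.59055 / (1+0.127)^4 = 121046.51648
Total PV = 6046.07781 + 121046.51648 = 127092.59429

127092.59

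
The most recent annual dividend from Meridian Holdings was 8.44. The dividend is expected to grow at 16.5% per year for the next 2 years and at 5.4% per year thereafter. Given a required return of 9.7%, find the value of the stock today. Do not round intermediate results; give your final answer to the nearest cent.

D_1 = 9.83260
D_2 = 11.45498
Terminal value at year 2: TV = D_2×(1+g_2)/(r−g_2) = 12.07355/0.043 = 280.78018
P_0 = D_1/(1+r)^1 + D_2/(1+r)^2 + TV/(1+r)^2
    = 8.96317 + 9.51877 + 233.32066 = 251.80261

251.80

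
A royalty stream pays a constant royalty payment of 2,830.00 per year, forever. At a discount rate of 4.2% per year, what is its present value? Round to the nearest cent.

67380.95

Level perpetuity: PV = C / r = 2,830.00 / 0.042 = 67,380.95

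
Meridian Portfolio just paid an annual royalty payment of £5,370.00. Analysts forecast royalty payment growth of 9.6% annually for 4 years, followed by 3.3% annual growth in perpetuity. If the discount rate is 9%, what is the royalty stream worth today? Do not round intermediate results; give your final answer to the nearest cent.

£121257.27

D_1 = 5885.52000
D_2 = 6450.52992
D_3 = 7069.78079
D_4 = 7748.47975
Terminal value at year 4: TV = D_4×(1+g_2)/(r−g_2) = 8004.17958/0.057 = 140424.20316
P_0 = D_1/(1+r)^1 + D_2/(1+r)^2 + D_3/(1+r)^3 + D_4/(1+r)^4 + TV/(1+r)^4
    = 5399.55963 + 5429.28198 + 5459.16794 + 5489.21840 + 99480.04576 = 121257.27371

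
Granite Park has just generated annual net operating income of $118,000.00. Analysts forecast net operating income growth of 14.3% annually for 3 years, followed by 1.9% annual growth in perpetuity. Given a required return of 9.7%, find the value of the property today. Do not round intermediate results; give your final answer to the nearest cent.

D_1 = 134874.00000
D_2 = 154160.98200
D_3 = 176206.00243
Terminal value at year 3: TV = D_3×(1+g_2)/(r−g_2) = 179553.91647/0.078 = 2301973.28810
P_0 = D_1/(1+r)^1 + D_2/(1+r)^2 + D_3/(1+r)^3 + TV/(1+r)^3
    = 122948.04011 + 128103.56412 + 133475.27237 + 1743734.64807 = 2128261.52468

$2128261.52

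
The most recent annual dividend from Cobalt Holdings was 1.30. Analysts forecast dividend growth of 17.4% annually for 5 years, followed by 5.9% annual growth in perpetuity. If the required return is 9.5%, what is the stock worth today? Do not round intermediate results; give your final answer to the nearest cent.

62.23

D_1 = 1.52620
D_2 = 1.79176
D_3 = 2.10352
D_4 = 2.46954
D_5 = 2.89924
Terminal value at year 5: TV = D_5×(1+g_2)/(r−g_2) = 3.07029/0.036 = 85.28591
P_0 = D_1/(1+r)^1 + D_2/(1+r)^2 + D_3/(1+r)^3 + D_4/(1+r)^4 + D_5/(1+r)^5 + TV/(1+r)^5
    = 1.39379 + 1.49435 + 1.60216 + 1.71775 + 1.84168 + 54.17597 = 62.22569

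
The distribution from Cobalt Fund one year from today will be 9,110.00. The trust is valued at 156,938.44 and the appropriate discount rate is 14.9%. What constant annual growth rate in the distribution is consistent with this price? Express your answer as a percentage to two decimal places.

9.10%

P = D₁/(r−g) ⇒ g = r − D₁/P = 0.149 − 9,110.00/156,938.44 = 0.090952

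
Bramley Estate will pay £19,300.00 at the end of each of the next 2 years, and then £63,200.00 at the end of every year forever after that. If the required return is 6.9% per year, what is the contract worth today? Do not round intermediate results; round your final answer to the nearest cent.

PV of 2-year annuity: £19,300.00 × [1 − (1+0.069)^−2] / 0.069 = 34943.17709
Perpetuity value at year 2: £63,200.00 / 0.069 = 915942.02899
PV of perpetuity: 915942.02899 / (1+0.069)^2 = 801516.70295
Total PV = 34943.17709 + 801516.70295 = 836459.88005

£836459.88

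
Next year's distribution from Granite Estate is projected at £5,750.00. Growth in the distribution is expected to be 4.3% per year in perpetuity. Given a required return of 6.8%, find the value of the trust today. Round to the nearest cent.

£230000.00

Growing perpetuity: P = D₁ / (r − g) = £5,750.0000 / (0.068 − 0.043) = £230,000.00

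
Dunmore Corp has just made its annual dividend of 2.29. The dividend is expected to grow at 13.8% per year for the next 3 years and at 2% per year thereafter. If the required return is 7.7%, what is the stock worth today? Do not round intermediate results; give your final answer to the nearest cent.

D_1 = 2.60602
D_2 = 2.96565
D_3 = 3.37491
Terminal value at year 3: TV = D_3×(1+g_2)/(r−g_2) = 3.44241/0.057 = 60.39314
P_0 = D_1/(1+r)^1 + D_2/(1+r)^2 + D_3/(1+r)^3 + TV/(1+r)^3
    = 2.41970 + 2.55675 + 2.70156 + 48.34377 = 56.02178

56.02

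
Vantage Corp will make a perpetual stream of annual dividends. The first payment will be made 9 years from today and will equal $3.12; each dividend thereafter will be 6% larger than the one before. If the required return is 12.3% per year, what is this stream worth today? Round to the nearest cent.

$19.58

Value at end of year 8: C₁ / (r − g) = $3.12 / (0.123 − 0.06) = $49.5238
Discount to today: PV = $49.5238 / (1 + 0.123)^8 = $49.5238 / 2.529520 = $19.58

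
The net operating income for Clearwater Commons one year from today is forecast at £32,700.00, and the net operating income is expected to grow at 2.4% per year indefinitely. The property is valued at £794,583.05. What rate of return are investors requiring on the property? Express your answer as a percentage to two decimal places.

P = D₁/(r − g) ⇒ r = D₁/P + g = £32,700.0000/£794,583.05 + 0.024 = 0.041154 + 0.024 = 0.065154

6.52%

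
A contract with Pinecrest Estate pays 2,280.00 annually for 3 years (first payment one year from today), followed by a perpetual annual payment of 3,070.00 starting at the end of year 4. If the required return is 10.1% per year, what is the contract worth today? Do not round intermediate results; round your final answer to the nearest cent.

28434.88

PV of 3-year annuity: 2,280.00 × [1 − (1+0.101)^−3] / 0.101 = 5660.05529
Perpetuity value at year 3: 3,070.00 / 0.101 = 30396.03960
PV of perpetuity: 30396.03960 / (1+0.101)^3 = 22774.82480
Total PV = 5660.05529 + 22774.82480 = 28434.88009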